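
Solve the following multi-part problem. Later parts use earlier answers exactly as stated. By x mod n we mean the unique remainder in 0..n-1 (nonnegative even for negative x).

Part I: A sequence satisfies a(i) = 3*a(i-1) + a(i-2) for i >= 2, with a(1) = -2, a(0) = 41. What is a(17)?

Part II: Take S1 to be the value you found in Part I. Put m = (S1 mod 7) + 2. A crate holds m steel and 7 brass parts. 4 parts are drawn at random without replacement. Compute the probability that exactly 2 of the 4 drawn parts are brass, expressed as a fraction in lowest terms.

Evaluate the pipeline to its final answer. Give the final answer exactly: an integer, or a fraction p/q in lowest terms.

Part I: a(2) = 3*(-2) + 1*(41) = 35; iterating: a(2)=35, a(3)=103, a(4)=344, a(5)=1135, a(6)=3749, a(7)=12382, a(8)=40895, a(9)=135067, a(10)=446096, a(11)=1473355, a(12)=4866161, a(13)=16071838, a(14)=53081675, a(15)=175316863, a(16)=579032264, a(17)=1912413655; answer 1912413655
Part II: S1 = 1912413655; m = 7; total draws C(14,4) = 1001; favorable C(7,2)*C(7,2) = 441; P = 63/143; answer 63/143

63/143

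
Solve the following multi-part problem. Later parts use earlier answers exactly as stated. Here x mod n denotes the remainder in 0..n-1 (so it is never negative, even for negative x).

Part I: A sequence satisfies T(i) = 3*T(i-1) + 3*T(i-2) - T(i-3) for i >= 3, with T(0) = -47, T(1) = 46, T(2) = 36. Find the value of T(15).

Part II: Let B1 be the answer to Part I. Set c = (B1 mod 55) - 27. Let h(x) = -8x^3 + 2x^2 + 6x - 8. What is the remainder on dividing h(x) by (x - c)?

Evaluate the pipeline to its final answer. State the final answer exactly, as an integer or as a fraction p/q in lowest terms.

Part I: T(3) = 3*(36) + 3*(46) - 1*(-47) = 293; iterating: T(3)=293, T(4)=941, T(5)=3666, T(6)=13528, T(7)=50641, T(8)=188841, T(9)=704918, T(10)=2630636, T(11)=9817821, T(12)=36640453, T(13)=136744186, T(14)=510336096, T(15)=1904600393; answer 1904600393
Part II: B1 = 1904600393; c = -24; remainder = value at the root: -8*(-24)^3 + 2*(-24)^2 + 6*(-24)^1 - 8 = (110592) + (1152) + (-144) + (-8) = 111592; answer 111592

111592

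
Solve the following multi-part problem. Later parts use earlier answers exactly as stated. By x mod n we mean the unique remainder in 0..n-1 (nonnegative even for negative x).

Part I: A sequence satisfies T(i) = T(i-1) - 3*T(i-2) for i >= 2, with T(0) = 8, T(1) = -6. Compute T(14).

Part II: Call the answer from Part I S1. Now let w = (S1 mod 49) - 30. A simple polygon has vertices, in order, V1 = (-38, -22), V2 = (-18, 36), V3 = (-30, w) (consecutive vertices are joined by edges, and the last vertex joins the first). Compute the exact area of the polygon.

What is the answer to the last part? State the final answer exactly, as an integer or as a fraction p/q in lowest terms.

Part I: T(2) = 1*(-6) - 3*(8) = -30; iterating: T(2)=-30, T(3)=-12, T(4)=78, T(5)=114, T(6)=-120, T(7)=-462, T(8)=-102, T(9)=1284, T(10)=1590, T(11)=-2262, T(12)=-7032, T(13)=-246, T(14)=20850; answer 20850
Part II: S1 = 20850; w = -5; cross terms: (-38*36 - -18*-22)=-1764, (-18*-5 - -30*36)=1170, (-30*-22 - -38*-5)=470; twice the area = |-124| = 124; area = 62; answer 62

62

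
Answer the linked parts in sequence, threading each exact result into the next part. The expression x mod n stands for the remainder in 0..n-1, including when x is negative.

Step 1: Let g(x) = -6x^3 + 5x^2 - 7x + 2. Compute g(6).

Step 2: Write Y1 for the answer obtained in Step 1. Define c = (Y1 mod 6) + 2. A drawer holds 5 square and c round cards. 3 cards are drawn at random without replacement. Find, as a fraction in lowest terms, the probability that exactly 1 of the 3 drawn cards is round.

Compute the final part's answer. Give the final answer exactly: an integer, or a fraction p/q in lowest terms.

10/21

Step 1: -6*(6)^3 + 5*(6)^2 - 7*(6)^1 + 2 = (-1296) + (180) + (-42) + (2) = -1156; answer -1156
Step 2: Y1 = -1156; c = 4; total draws C(9,3) = 84; favorable C(4,1)*C(5,2) = 40; P = 10/21; answer 10/21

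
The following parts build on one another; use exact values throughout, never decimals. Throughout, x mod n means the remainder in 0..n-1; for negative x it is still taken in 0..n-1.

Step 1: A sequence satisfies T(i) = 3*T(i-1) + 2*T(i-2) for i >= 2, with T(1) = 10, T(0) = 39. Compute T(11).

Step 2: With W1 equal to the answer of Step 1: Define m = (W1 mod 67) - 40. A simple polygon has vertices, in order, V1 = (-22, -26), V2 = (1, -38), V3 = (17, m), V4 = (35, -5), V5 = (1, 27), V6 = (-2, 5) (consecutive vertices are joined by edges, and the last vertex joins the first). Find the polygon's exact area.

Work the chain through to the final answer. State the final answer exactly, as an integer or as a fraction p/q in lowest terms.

Step 1: T(2) = 3*(10) + 2*(39) = 108; iterating: T(2)=108, T(3)=344, T(4)=1248, T(5)=4432, T(6)=15792, T(7)=56240, T(8)=200304, T(9)=713392, T(10)=2540784, T(11)=9049136; answer 9049136
Step 2: W1 = 9049136; m = 9; cross terms: (-22*-38 - 1*-26)=862, (1*9 - 17*-38)=655, (17*-5 - 35*9)=-400, (35*27 - 1*-5)=950, (1*5 - -2*27)=59, (-2*-26 - -22*5)=162; twice the area = |2288| = 2288; area = 1144; answer 1144

1144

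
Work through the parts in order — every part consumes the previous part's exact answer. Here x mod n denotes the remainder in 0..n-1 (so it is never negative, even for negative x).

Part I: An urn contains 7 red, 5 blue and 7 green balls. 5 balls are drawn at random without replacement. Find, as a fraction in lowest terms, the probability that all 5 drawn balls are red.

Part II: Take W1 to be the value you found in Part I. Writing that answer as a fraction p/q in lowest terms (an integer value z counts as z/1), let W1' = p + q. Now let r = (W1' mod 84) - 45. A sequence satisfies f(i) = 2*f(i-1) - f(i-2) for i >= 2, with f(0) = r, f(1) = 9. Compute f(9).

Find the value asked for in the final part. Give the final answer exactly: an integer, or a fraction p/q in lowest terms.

Part I: total draws C(19,5) = 11628; favorable C(7,5) = 21; P = 7/3876; answer 7/3876
Part II: W1 = 7/3876; threaded value p + q = 3883; r = -26; f(2) = 2*(9) - 1*(-26) = 44; iterating: f(2)=44, f(3)=79, f(4)=114, f(5)=149, f(6)=184, f(7)=219, f(8)=254, f(9)=289; answer 289

289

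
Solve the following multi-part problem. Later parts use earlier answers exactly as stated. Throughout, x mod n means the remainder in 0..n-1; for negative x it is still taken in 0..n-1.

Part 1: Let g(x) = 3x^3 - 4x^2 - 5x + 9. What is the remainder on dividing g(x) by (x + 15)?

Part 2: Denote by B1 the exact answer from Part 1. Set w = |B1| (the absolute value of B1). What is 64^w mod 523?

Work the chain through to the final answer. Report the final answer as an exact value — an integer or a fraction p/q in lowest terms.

Part 1: remainder = value at the root: 3*(-15)^3 - 4*(-15)^2 - 5*(-15)^1 + 9 = (-10125) + (-900) + (75) + (9) = -10941; answer -10941
Part 2: B1 = -10941; w = 10941; squarings mod 523: 64^1=64, 64^2=435, 64^4=422, 64^8=264, 64^16=137, 64^32=464, 64^64=343, 64^128=497, 64^256=153, 64^512=397, 64^1024=186, 64^2048=78, 64^4096=331, 64^8192=254; 64^10941 = 64^1 * 64^4 * 64^8 * 64^16 * 64^32 * 64^128 * 64^512 * 64^2048 * 64^8192 = 150 (mod 523); answer 150

150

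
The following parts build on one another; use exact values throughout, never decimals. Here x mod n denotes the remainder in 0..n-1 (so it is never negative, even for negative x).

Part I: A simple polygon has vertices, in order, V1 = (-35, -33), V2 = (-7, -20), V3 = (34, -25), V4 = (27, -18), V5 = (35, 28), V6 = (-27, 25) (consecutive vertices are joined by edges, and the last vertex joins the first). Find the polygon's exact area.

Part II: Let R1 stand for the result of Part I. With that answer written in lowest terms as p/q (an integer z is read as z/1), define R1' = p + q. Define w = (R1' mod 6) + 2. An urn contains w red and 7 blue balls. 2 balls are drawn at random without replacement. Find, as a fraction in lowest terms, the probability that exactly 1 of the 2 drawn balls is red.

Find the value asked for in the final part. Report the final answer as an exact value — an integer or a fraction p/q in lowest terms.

28/55

Part I: cross terms: (-35*-20 - -7*-33)=469, (-7*-25 - 34*-20)=855, (34*-18 - 27*-25)=63, (27*28 - 35*-18)=1386, (35*25 - -27*28)=1631, (-27*-33 - -35*25)=1766; twice the area = |6170| = 6170; area = 3085; answer 3085
Part II: R1 = 3085; threaded value p + q = 3086; w = 4; total draws C(11,2) = 55; favorable C(4,1)*C(7,1) = 28; P = 28/55; answer 28/55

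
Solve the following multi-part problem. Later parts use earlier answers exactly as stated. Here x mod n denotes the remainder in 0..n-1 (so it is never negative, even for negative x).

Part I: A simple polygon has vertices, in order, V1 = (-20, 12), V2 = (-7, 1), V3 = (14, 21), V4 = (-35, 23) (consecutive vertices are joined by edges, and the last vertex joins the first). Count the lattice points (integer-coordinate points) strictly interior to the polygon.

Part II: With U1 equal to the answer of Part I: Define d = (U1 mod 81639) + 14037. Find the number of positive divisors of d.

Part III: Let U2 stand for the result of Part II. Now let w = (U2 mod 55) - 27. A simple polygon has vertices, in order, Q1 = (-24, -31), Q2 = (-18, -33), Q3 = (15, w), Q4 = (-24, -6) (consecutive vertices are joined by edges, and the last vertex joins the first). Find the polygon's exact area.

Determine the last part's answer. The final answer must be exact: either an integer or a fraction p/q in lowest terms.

1173/2

Part I: cross terms: (-20*1 - -7*12)=64, (-7*21 - 14*1)=-161, (14*23 - -35*21)=1057, (-35*12 - -20*23)=40; twice the area = |1000| = 1000; area = 500; boundary points = 1 + 1 + 1 + 1 = 4; strictly interior points = area - boundary/2 + 1 = 499; answer 499
Part II: U1 = 499; d = 14536; 14536 = 2^3 * 23 * 79; number of divisors = (3+1) * (1+1) * (1+1) = 16; answer 16
Part III: U2 = 16; w = -11; cross terms: (-24*-33 - -18*-31)=234, (-18*-11 - 15*-33)=693, (15*-6 - -24*-11)=-354, (-24*-31 - -24*-6)=600; twice the area = |1173| = 1173; area = 1173/2; answer 1173/2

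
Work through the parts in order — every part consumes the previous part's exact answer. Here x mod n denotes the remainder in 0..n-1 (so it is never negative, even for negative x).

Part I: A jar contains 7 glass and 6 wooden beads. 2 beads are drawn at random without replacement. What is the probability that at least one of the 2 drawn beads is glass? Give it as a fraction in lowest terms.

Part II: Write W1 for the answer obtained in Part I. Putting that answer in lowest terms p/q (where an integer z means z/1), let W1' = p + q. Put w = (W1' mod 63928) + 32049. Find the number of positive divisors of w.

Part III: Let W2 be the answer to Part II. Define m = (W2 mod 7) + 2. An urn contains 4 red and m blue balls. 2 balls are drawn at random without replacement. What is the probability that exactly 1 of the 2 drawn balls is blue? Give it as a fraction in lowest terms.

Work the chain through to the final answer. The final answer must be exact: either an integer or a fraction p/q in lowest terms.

5/9

Part I: total draws C(13,2) = 78; complement C(6,2) = 15; favorable 78 - 15 = 63; P = 21/26; answer 21/26
Part II: W1 = 21/26; threaded value p + q = 47; w = 32096; 32096 = 2^5 * 17 * 59; number of divisors = (5+1) * (1+1) * (1+1) = 24; answer 24
Part III: W2 = 24; m = 5; total draws C(9,2) = 36; favorable C(5,1)*C(4,1) = 20; P = 5/9; answer 5/9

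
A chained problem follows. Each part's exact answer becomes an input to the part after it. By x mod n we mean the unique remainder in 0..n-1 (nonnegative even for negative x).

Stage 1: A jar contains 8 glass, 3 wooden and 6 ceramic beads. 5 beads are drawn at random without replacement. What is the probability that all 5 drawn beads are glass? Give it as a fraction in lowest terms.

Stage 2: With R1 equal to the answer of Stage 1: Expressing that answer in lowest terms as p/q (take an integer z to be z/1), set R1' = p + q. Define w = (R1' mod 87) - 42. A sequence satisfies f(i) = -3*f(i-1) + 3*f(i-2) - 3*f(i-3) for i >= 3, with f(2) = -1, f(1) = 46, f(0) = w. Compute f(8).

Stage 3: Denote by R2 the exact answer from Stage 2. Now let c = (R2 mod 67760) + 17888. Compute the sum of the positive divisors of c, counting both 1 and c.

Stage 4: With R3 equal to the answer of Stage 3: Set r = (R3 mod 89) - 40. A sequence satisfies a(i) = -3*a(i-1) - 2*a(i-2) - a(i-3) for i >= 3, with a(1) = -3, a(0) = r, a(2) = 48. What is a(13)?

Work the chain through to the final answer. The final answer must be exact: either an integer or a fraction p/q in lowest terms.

-577639

Stage 1: total draws C(17,5) = 6188; favorable C(8,5) = 56; P = 2/221; answer 2/221
Stage 2: R1 = 2/221; threaded value p + q = 223; w = 7; f(3) = -3*(-1) + 3*(46) - 3*(7) = 120; iterating: f(3)=120, f(4)=-501, f(5)=1866, f(6)=-7461, f(7)=29484, f(8)=-116433; answer -116433
Stage 3: R2 = -116433; c = 36975; 36975 = 3 * 5^2 * 17 * 29; sigma = (1 + 3) * (1 + 5 + 25) * (1 + 17) * (1 + 29) = 4 * 31 * 18 * 30 = 66960; answer 66960
Stage 4: R3 = 66960; r = -8; a(3) = -3*(48) - 2*(-3) - 1*(-8) = -130; iterating: a(3)=-130, a(4)=297, a(5)=-679, a(6)=1573, a(7)=-3658, a(8)=8507, a(9)=-19778, a(10)=45978, a(11)=-106885, a(12)=248477, a(13)=-577639; answer -577639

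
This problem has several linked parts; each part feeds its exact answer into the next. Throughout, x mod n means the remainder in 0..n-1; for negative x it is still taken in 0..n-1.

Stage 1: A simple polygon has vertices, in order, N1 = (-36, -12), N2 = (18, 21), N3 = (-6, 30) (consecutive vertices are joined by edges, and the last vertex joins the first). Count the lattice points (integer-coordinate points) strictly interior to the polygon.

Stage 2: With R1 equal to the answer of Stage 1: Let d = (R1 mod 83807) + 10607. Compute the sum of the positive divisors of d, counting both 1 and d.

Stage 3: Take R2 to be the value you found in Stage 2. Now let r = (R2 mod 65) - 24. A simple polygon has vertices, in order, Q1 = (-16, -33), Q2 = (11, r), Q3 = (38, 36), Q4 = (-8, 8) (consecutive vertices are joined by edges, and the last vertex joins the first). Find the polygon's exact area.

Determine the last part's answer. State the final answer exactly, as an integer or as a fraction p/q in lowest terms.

3039/2

Stage 1: cross terms: (-36*21 - 18*-12)=-540, (18*30 - -6*21)=666, (-6*-12 - -36*30)=1152; twice the area = |1278| = 1278; area = 639; boundary points = 3 + 3 + 6 = 12; strictly interior points = area - boundary/2 + 1 = 634; answer 634
Stage 2: R1 = 634; d = 11241; 11241 = 3^2 * 1249; sigma = (1 + 3 + 9) * (1 + 1249) = 13 * 1250 = 16250; answer 16250
Stage 3: R2 = 16250; r = -24; cross terms: (-16*-24 - 11*-33)=747, (11*36 - 38*-24)=1308, (38*8 - -8*36)=592, (-8*-33 - -16*8)=392; twice the area = |3039| = 3039; area = 3039/2; answer 3039/2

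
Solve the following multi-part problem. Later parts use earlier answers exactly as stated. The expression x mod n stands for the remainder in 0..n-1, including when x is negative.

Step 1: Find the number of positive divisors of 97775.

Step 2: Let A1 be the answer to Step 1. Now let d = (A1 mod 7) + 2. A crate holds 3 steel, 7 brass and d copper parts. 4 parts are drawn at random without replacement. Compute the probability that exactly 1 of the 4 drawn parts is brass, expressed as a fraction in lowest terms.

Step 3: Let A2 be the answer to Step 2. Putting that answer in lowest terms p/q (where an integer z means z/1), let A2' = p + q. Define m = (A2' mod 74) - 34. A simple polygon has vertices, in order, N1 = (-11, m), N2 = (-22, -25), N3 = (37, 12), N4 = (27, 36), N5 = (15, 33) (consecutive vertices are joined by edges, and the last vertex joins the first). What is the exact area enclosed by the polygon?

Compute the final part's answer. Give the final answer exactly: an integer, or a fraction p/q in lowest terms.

3583/2

Step 1: 97775 = 5^2 * 3911; number of divisors = (2+1) * (1+1) = 6; answer 6
Step 2: A1 = 6; d = 8; total draws C(18,4) = 3060; favorable C(7,1)*C(11,3) = 1155; P = 77/204; answer 77/204
Step 3: A2 = 77/204; threaded value p + q = 281; m = 25; cross terms: (-11*-25 - -22*25)=825, (-22*12 - 37*-25)=661, (37*36 - 27*12)=1008, (27*33 - 15*36)=351, (15*25 - -11*33)=738; twice the area = |3583| = 3583; area = 3583/2; answer 3583/2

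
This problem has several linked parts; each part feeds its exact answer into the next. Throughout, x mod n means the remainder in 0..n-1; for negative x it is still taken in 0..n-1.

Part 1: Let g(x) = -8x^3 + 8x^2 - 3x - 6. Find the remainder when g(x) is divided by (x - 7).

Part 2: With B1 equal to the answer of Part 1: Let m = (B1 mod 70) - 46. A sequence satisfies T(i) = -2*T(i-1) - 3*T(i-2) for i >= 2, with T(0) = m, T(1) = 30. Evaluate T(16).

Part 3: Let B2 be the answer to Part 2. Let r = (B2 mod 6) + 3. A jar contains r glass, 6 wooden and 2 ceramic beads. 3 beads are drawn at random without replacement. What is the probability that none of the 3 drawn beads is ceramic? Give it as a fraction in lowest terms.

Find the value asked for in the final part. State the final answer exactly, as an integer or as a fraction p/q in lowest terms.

Part 1: remainder = value at the root: -8*(7)^3 + 8*(7)^2 - 3*(7)^1 - 6 = (-2744) + (392) + (-21) + (-6) = -2379; answer -2379
Part 2: B1 = -2379; m = -45; T(2) = -2*(30) - 3*(-45) = 75; iterating: T(2)=75, T(3)=-240, T(4)=255, T(5)=210, T(6)=-1185, T(7)=1740, T(8)=75, T(9)=-5370, T(10)=10515, T(11)=-4920, T(12)=-21705, T(13)=58170, T(14)=-51225, T(15)=-72060, T(16)=297795; answer 297795
Part 3: B2 = 297795; r = 6; total draws C(14,3) = 364; favorable C(12,3) = 220; P = 55/91; answer 55/91

55/91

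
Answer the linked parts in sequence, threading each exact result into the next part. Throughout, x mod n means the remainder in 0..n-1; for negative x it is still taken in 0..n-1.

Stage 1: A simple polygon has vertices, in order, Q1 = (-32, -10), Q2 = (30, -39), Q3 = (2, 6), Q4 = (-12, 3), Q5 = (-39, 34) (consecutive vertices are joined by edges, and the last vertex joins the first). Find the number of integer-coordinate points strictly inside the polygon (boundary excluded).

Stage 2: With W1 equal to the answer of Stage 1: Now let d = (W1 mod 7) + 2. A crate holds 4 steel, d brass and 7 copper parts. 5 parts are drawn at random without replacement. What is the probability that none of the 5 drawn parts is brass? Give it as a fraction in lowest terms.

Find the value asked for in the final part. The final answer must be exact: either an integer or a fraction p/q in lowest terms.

3/13

Stage 1: cross terms: (-32*-39 - 30*-10)=1548, (30*6 - 2*-39)=258, (2*3 - -12*6)=78, (-12*34 - -39*3)=-291, (-39*-10 - -32*34)=1478; twice the area = |3071| = 3071; area = 3071/2; boundary points = 1 + 1 + 1 + 1 + 1 = 5; strictly interior points = area - boundary/2 + 1 = 1534; answer 1534
Stage 2: W1 = 1534; d = 3; total draws C(14,5) = 2002; favorable C(11,5) = 462; P = 3/13; answer 3/13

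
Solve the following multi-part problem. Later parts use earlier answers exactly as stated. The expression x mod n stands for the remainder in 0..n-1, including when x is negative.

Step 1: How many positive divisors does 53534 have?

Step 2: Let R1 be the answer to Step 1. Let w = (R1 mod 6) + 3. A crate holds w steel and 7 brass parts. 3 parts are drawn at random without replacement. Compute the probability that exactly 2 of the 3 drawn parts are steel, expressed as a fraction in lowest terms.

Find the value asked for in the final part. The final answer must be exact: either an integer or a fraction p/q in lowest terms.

21/52

Step 1: 53534 = 2 * 13 * 29 * 71; number of divisors = (1+1) * (1+1) * (1+1) * (1+1) = 16; answer 16
Step 2: R1 = 16; w = 7; total draws C(14,3) = 364; favorable C(7,2)*C(7,1) = 147; P = 21/52; answer 21/52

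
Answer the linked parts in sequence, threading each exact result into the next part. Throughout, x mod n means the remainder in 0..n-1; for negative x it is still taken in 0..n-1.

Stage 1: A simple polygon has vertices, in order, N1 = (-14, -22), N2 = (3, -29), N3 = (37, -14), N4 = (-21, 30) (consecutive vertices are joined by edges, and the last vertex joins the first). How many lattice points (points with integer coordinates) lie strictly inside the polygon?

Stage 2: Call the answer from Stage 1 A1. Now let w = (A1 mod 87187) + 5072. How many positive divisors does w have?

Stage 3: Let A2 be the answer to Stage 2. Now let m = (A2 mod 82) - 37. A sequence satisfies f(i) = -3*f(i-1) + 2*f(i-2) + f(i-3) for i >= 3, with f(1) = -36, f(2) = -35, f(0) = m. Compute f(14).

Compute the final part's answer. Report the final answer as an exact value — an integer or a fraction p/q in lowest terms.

-23088041

Stage 1: cross terms: (-14*-29 - 3*-22)=472, (3*-14 - 37*-29)=1031, (37*30 - -21*-14)=816, (-21*-22 - -14*30)=882; twice the area = |3201| = 3201; area = 3201/2; boundary points = 1 + 1 + 2 + 1 = 5; strictly interior points = area - boundary/2 + 1 = 1599; answer 1599
Stage 2: A1 = 1599; w = 6671; 6671 = 7 * 953; number of divisors = (1+1) * (1+1) = 4; answer 4
Stage 3: A2 = 4; m = -33; f(3) = -3*(-35) + 2*(-36) + 1*(-33) = 0; iterating: f(3)=0, f(4)=-106, f(5)=283, f(6)=-1061, f(7)=3643, f(8)=-12768, f(9)=44529, f(10)=-155480, f(11)=542730, f(12)=-1894621, f(13)=6613843, f(14)=-23088041; answer -23088041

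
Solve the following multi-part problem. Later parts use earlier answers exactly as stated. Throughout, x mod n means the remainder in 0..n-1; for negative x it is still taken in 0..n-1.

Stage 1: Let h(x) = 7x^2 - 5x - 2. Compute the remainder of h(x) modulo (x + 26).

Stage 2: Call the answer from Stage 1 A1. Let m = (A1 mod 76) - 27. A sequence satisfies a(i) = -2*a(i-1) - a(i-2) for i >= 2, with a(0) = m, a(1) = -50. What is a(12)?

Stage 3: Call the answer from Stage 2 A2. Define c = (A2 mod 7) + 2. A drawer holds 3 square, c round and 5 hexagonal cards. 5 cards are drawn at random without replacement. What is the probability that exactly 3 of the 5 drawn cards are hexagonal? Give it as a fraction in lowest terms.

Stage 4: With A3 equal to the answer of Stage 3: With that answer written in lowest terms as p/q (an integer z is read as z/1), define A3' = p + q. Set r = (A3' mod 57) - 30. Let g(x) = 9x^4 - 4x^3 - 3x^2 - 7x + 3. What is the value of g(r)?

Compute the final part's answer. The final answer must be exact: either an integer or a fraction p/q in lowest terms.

Stage 1: remainder = value at the root: 7*(-26)^2 - 5*(-26)^1 - 2 = (4732) + (130) + (-2) = 4860; answer 4860
Stage 2: A1 = 4860; m = 45; a(2) = -2*(-50) - 1*(45) = 55; iterating: a(2)=55, a(3)=-60, a(4)=65, a(5)=-70, a(6)=75, a(7)=-80, a(8)=85, a(9)=-90, a(10)=95, a(11)=-100, a(12)=105; answer 105
Stage 3: A2 = 105; c = 2; total draws C(10,5) = 252; favorable C(5,3)*C(5,2) = 100; P = 25/63; answer 25/63
Stage 4: A3 = 25/63; threaded value p + q = 88; r = 1; 9*(1)^4 - 4*(1)^3 - 3*(1)^2 - 7*(1)^1 + 3 = (9) + (-4) + (-3) + (-7) + (3) = -2; answer -2

-2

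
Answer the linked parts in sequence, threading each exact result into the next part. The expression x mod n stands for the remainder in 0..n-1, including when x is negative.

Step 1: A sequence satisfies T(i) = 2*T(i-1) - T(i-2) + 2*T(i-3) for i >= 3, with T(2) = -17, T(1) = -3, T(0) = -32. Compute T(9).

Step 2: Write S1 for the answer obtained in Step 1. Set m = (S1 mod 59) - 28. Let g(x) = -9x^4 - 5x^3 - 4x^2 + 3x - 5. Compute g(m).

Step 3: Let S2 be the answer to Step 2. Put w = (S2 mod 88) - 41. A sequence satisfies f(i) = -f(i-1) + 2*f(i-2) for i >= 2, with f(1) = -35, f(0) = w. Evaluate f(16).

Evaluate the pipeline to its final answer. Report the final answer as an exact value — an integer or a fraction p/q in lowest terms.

Step 1: T(3) = 2*(-17) - 1*(-3) + 2*(-32) = -95; iterating: T(3)=-95, T(4)=-179, T(5)=-297, T(6)=-605, T(7)=-1271, T(8)=-2531, T(9)=-5001; answer -5001
Step 2: S1 = -5001; m = -14; -9*(-14)^4 - 5*(-14)^3 - 4*(-14)^2 + 3*(-14)^1 - 5 = (-345744) + (13720) + (-784) + (-42) + (-5) = -332855; answer -332855
Step 3: S2 = -332855; w = 8; f(2) = -1*(-35) + 2*(8) = 51; iterating: f(2)=51, f(3)=-121, f(4)=223, f(5)=-465, f(6)=911, f(7)=-1841, f(8)=3663, f(9)=-7345, f(10)=14671, f(11)=-29361, f(12)=58703, f(13)=-117425, f(14)=234831, f(15)=-469681, f(16)=939343; answer 939343

939343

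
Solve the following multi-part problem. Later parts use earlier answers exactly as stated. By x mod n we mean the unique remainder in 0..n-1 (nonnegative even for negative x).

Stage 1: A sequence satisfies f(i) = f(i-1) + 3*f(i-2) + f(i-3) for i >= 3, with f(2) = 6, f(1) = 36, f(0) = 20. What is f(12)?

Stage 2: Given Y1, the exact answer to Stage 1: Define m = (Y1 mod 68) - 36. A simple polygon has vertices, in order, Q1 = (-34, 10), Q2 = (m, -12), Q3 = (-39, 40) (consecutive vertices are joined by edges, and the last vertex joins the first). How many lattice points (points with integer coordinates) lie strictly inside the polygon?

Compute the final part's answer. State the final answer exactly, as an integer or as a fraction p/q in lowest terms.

Stage 1: f(3) = 1*(6) + 3*(36) + 1*(20) = 134; iterating: f(3)=134, f(4)=188, f(5)=596, f(6)=1294, f(7)=3270, f(8)=7748, f(9)=18852, f(10)=45366, f(11)=109670, f(12)=264620; answer 264620
Stage 2: Y1 = 264620; m = -4; cross terms: (-34*-12 - -4*10)=448, (-4*40 - -39*-12)=-628, (-39*10 - -34*40)=970; twice the area = |790| = 790; area = 395; boundary points = 2 + 1 + 5 = 8; strictly interior points = area - boundary/2 + 1 = 392; answer 392

392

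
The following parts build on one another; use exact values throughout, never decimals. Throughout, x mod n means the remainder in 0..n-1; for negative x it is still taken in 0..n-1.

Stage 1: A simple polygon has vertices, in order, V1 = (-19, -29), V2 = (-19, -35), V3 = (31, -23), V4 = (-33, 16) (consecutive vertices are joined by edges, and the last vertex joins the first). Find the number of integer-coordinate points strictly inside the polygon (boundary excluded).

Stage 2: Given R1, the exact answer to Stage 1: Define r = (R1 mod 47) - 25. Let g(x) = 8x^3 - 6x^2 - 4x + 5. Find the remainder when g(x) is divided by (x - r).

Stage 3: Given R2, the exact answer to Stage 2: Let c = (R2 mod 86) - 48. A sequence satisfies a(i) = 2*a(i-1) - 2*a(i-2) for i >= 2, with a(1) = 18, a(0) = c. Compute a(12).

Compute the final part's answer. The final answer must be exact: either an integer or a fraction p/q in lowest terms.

2880

Stage 1: cross terms: (-19*-35 - -19*-29)=114, (-19*-23 - 31*-35)=1522, (31*16 - -33*-23)=-263, (-33*-29 - -19*16)=1261; twice the area = |2634| = 2634; area = 1317; boundary points = 6 + 2 + 1 + 1 = 10; strictly interior points = area - boundary/2 + 1 = 1313; answer 1313
Stage 2: R1 = 1313; r = 19; remainder = value at the root: 8*(19)^3 - 6*(19)^2 - 4*(19)^1 + 5 = (54872) + (-2166) + (-76) + (5) = 52635; answer 52635
Stage 3: R2 = 52635; c = -45; a(2) = 2*(18) - 2*(-45) = 126; iterating: a(2)=126, a(3)=216, a(4)=180, a(5)=-72, a(6)=-504, a(7)=-864, a(8)=-720, a(9)=288, a(10)=2016, a(11)=3456, a(12)=2880; answer 2880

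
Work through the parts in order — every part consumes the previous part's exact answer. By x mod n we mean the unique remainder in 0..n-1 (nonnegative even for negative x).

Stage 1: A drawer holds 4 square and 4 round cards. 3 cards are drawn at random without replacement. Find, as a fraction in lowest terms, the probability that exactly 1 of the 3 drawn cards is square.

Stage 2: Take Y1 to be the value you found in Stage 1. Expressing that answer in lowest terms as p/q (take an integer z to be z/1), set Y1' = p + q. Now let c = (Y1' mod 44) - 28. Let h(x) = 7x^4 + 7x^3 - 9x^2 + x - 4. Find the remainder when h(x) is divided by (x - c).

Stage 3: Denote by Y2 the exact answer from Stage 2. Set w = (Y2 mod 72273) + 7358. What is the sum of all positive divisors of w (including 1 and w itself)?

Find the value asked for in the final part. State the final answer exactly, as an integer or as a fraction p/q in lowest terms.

Stage 1: total draws C(8,3) = 56; favorable C(4,1)*C(4,2) = 24; P = 3/7; answer 3/7
Stage 2: Y1 = 3/7; threaded value p + q = 10; c = -18; remainder = value at the root: 7*(-18)^4 + 7*(-18)^3 - 9*(-18)^2 + 1*(-18)^1 - 4 = (734832) + (-40824) + (-2916) + (-18) + (-4) = 691070; answer 691070
Stage 3: Y2 = 691070; w = 47971; 47971 = 7^2 * 11 * 89; sigma = (1 + 7 + 49) * (1 + 11) * (1 + 89) = 57 * 12 * 90 = 61560; answer 61560

61560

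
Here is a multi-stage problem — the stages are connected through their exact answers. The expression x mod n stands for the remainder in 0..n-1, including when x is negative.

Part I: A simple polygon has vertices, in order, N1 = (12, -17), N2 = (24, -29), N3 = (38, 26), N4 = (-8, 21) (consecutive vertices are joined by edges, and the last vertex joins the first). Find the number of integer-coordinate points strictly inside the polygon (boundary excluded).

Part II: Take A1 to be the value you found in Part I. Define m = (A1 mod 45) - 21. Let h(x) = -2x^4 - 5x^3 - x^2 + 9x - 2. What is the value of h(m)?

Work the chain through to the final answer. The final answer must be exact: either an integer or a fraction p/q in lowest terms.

-1857

Part I: cross terms: (12*-29 - 24*-17)=60, (24*26 - 38*-29)=1726, (38*21 - -8*26)=1006, (-8*-17 - 12*21)=-116; twice the area = |2676| = 2676; area = 1338; boundary points = 12 + 1 + 1 + 2 = 16; strictly interior points = area - boundary/2 + 1 = 1331; answer 1331
Part II: A1 = 1331; m = 5; -2*(5)^4 - 5*(5)^3 - 1*(5)^2 + 9*(5)^1 - 2 = (-1250) + (-625) + (-25) + (45) + (-2) = -1857; answer -1857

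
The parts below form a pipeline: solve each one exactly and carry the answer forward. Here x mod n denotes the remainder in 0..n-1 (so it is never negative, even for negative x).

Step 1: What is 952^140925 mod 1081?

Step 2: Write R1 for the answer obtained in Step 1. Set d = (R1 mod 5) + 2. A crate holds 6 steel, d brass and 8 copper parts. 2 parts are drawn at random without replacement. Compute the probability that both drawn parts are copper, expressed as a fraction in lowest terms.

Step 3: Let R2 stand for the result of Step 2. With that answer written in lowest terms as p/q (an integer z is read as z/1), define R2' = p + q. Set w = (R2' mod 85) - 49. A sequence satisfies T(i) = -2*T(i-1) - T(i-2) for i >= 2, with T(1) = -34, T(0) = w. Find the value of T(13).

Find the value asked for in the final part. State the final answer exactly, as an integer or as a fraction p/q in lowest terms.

-742

Step 1: squarings mod 1081: 952^1=952, 952^2=426, 952^4=949, 952^8=128, 952^16=169, 952^32=455, 952^64=554, 952^128=993, 952^256=177, 952^512=1061, 952^1024=400, 952^2048=12, 952^4096=144, 952^8192=197, 952^16384=974, 952^32768=639, 952^65536=784, 952^131072=648; 952^140925 = 952^1 * 952^4 * 952^8 * 952^16 * 952^32 * 952^64 * 952^512 * 952^1024 * 952^8192 * 952^131072 = 949 (mod 1081); answer 949
Step 2: R1 = 949; d = 6; total draws C(20,2) = 190; favorable C(8,2) = 28; P = 14/95; answer 14/95
Step 3: R2 = 14/95; threaded value p + q = 109; w = -25; T(2) = -2*(-34) - 1*(-25) = 93; iterating: T(2)=93, T(3)=-152, T(4)=211, T(5)=-270, T(6)=329, T(7)=-388, T(8)=447, T(9)=-506, T(10)=565, T(11)=-624, T(12)=683, T(13)=-742; answer -742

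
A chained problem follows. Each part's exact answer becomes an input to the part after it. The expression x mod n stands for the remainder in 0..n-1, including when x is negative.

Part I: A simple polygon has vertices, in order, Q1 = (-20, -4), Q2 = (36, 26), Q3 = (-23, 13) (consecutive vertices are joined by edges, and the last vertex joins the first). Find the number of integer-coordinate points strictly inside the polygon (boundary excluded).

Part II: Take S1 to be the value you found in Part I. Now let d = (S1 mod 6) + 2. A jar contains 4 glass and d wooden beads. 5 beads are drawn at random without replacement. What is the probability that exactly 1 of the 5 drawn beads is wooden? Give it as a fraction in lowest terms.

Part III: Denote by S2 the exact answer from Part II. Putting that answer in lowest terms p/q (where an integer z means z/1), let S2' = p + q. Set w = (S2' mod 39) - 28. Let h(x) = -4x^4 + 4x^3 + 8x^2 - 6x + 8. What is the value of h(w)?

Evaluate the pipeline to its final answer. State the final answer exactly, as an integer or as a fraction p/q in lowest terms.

Part I: cross terms: (-20*26 - 36*-4)=-376, (36*13 - -23*26)=1066, (-23*-4 - -20*13)=352; twice the area = |1042| = 1042; area = 521; boundary points = 2 + 1 + 1 = 4; strictly interior points = area - boundary/2 + 1 = 520; answer 520
Part II: S1 = 520; d = 6; total draws C(10,5) = 252; favorable C(6,1)*C(4,4) = 6; P = 1/42; answer 1/42
Part III: S2 = 1/42; threaded value p + q = 43; w = -24; -4*(-24)^4 + 4*(-24)^3 + 8*(-24)^2 - 6*(-24)^1 + 8 = (-1327104) + (-55296) + (4608) + (144) + (8) = -1377640; answer -1377640

-1377640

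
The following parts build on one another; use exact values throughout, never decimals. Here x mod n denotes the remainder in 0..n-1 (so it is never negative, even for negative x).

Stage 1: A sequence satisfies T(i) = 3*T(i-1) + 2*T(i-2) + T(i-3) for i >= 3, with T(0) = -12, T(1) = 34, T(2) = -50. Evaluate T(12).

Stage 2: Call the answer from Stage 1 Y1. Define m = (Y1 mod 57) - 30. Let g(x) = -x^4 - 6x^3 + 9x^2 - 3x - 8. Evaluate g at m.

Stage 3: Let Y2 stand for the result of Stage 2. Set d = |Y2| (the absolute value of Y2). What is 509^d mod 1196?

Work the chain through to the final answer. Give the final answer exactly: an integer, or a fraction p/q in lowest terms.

1005

Stage 1: T(3) = 3*(-50) + 2*(34) + 1*(-12) = -94; iterating: T(3)=-94, T(4)=-348, T(5)=-1282, T(6)=-4636, T(7)=-16820, T(8)=-61014, T(9)=-221318, T(10)=-802802, T(11)=-2912056, T(12)=-10563090; answer -10563090
Stage 2: Y1 = -10563090; m = 6; -1*(6)^4 - 6*(6)^3 + 9*(6)^2 - 3*(6)^1 - 8 = (-1296) + (-1296) + (324) + (-18) + (-8) = -2294; answer -2294
Stage 3: Y2 = -2294; d = 2294; squarings mod 1196: 509^1=509, 509^2=745, 509^4=81, 509^8=581, 509^16=289, 509^32=997, 509^64=133, 509^128=945, 509^256=809, 509^512=269, 509^1024=601, 509^2048=9; 509^2294 = 509^2 * 509^4 * 509^16 * 509^32 * 509^64 * 509^128 * 509^2048 = 1005 (mod 1196); answer 1005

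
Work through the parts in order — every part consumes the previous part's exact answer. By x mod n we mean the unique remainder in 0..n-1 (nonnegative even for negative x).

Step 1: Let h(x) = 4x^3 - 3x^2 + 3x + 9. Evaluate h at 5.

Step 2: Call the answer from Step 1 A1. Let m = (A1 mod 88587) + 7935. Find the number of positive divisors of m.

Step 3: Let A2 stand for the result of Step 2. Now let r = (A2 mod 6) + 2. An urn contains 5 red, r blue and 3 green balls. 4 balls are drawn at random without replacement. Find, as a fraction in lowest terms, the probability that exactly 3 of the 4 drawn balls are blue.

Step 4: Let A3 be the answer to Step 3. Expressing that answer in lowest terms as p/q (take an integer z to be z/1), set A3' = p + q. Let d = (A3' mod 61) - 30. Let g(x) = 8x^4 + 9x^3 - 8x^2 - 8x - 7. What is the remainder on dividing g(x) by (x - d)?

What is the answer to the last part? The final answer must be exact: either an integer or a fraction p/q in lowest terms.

Step 1: 4*(5)^3 - 3*(5)^2 + 3*(5)^1 + 9 = (500) + (-75) + (15) + (9) = 449; answer 449
Step 2: A1 = 449; m = 8384; 8384 = 2^6 * 131; number of divisors = (6+1) * (1+1) = 14; answer 14
Step 3: A2 = 14; r = 4; total draws C(12,4) = 495; favorable C(4,3)*C(8,1) = 32; P = 32/495; answer 32/495
Step 4: A3 = 32/495; threaded value p + q = 527; d = 9; remainder = value at the root: 8*(9)^4 + 9*(9)^3 - 8*(9)^2 - 8*(9)^1 - 7 = (52488) + (6561) + (-648) + (-72) + (-7) = 58322; answer 58322

58322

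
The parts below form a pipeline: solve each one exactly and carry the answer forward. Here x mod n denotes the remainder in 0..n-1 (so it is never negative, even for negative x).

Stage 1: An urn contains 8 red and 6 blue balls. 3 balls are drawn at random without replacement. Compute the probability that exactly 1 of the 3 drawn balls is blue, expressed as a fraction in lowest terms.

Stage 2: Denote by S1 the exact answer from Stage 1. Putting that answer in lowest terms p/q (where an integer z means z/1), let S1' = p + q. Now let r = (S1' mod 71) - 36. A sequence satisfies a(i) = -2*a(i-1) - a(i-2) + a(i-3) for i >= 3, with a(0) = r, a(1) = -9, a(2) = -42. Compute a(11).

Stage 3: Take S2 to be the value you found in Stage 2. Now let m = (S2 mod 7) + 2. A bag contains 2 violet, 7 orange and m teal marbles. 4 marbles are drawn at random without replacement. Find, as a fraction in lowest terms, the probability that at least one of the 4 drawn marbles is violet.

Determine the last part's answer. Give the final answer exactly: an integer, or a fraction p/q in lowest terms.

9/20

Stage 1: total draws C(14,3) = 364; favorable C(6,1)*C(8,2) = 168; P = 6/13; answer 6/13
Stage 2: S1 = 6/13; threaded value p + q = 19; r = -17; a(3) = -2*(-42) - 1*(-9) + 1*(-17) = 76; iterating: a(3)=76, a(4)=-119, a(5)=120, a(6)=-45, a(7)=-149, a(8)=463, a(9)=-822, a(10)=1032, a(11)=-779; answer -779
Stage 3: S2 = -779; m = 7; total draws C(16,4) = 1820; complement C(14,4) = 1001; favorable 1820 - 1001 = 819; P = 9/20; answer 9/20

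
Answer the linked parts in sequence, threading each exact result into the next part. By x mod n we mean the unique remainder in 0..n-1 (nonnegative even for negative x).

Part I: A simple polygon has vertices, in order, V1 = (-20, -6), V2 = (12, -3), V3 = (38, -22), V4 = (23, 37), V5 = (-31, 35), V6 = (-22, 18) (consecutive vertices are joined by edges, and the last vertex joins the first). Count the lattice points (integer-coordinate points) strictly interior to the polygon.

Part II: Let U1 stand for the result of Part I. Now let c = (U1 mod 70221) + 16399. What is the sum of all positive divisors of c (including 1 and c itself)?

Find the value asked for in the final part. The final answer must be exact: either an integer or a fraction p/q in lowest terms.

Part I: cross terms: (-20*-3 - 12*-6)=132, (12*-22 - 38*-3)=-150, (38*37 - 23*-22)=1912, (23*35 - -31*37)=1952, (-31*18 - -22*35)=212, (-22*-6 - -20*18)=492; twice the area = |4550| = 4550; area = 2275; boundary points = 1 + 1 + 1 + 2 + 1 + 2 = 8; strictly interior points = area - boundary/2 + 1 = 2272; answer 2272
Part II: U1 = 2272; c = 18671; 18671 is prime, so its only divisors are 1 and 18671; sigma = 1 + 18671 = 18672; answer 18672

18672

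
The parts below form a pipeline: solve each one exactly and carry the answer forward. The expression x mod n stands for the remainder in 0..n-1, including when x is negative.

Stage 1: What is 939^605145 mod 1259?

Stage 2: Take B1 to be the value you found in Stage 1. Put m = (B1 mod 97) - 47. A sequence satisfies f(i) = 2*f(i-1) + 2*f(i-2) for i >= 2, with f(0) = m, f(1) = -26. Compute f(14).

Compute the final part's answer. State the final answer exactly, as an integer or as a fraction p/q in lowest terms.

Stage 1: squarings mod 1259: 939^1=939, 939^2=421, 939^4=981, 939^8=485, 939^16=1051, 939^32=458, 939^64=770, 939^128=1170, 939^256=367, 939^512=1235, 939^1024=576, 939^2048=659, 939^4096=1185, 939^8192=440, 939^16384=973, 939^32768=1220, 939^65536=262, 939^131072=658, 939^262144=1127, 939^524288=1057; 939^605145 = 939^1 * 939^8 * 939^16 * 939^64 * 939^128 * 939^256 * 939^512 * 939^2048 * 939^4096 * 939^8192 * 939^65536 * 939^524288 = 1179 (mod 1259); answer 1179
Stage 2: B1 = 1179; m = -32; f(2) = 2*(-26) + 2*(-32) = -116; iterating: f(2)=-116, f(3)=-284, f(4)=-800, f(5)=-2168, f(6)=-5936, f(7)=-16208, f(8)=-44288, f(9)=-120992, f(10)=-330560, f(11)=-903104, f(12)=-2467328, f(13)=-6740864, f(14)=-18416384; answer -18416384

-18416384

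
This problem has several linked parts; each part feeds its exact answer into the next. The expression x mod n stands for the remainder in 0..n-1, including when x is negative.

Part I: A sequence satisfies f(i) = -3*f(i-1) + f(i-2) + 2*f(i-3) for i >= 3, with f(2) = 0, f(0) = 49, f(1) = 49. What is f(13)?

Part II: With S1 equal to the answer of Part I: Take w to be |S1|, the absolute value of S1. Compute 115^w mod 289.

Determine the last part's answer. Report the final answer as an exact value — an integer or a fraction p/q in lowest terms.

285

Part I: f(3) = -3*(0) + 1*(49) + 2*(49) = 147; iterating: f(3)=147, f(4)=-343, f(5)=1176, f(6)=-3577, f(7)=11221, f(8)=-34888, f(9)=108731, f(10)=-338639, f(11)=1054872, f(12)=-3285793, f(13)=10234973; answer 10234973
Part II: S1 = 10234973; w = 10234973; squarings mod 289: 115^1=115, 115^2=220, 115^4=137, 115^8=273, 115^16=256, 115^32=222, 115^64=154, 115^128=18, 115^256=35, 115^512=69, 115^1024=137, 115^2048=273, 115^4096=256, 115^8192=222, 115^16384=154, 115^32768=18, 115^65536=35, 115^131072=69, 115^262144=137, 115^524288=273, 115^1048576=256, 115^2097152=222, 115^4194304=154, 115^8388608=18; 115^10234973 = 115^1 * 115^4 * 115^8 * 115^16 * 115^64 * 115^1024 * 115^2048 * 115^8192 * 115^262144 * 115^524288 * 115^1048576 * 115^8388608 = 285 (mod 289); answer 285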